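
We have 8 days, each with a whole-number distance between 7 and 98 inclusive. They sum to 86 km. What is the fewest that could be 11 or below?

2

If only k of them are at most 11, the other 8 − k are at least 12, so the total is at least (8 − k)·12 + k·7.
This is ≤ 86, so (8 − k)·12 + 7k ≤ 86, which gives k ≥ 2.
Exactly 2 works: 2 values at 7 and 6 at 12 total 86.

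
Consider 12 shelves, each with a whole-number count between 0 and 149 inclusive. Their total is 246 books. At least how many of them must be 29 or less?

4

Let j be the number exceeding 29. Then the total is ≥ 30·j + 0·(12 − j) = 0 + 30j.
So 30j ≤ 246 and j ≤ 8; hence at least 12 − 8 = 4 are ≤ 29.
Exactly 4 works: 4 values at 0 and 8 at 30 total 240; raise one of the low values by 6 (still ≤ 29) to hit 246.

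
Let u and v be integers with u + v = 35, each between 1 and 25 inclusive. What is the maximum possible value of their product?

For a fixed sum, the product uv is largest when u and v are as close as possible.
Taking u = 17 and v = 18 (both in [1, 25]) gives uv = 306.

306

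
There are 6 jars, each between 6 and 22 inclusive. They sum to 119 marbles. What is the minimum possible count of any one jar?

9

Minimizing one value means maximizing the remaining 5.
The other 5 contribute at most 5 × 22 = 110, leaving at least 119 − 110 = 9.
Since 9 ≥ 6, this is achievable: one at 9 and 5 at 22.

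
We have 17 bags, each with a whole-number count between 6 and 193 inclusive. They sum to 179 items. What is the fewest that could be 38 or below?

15

Each value above 38 is at least 39, contributing at least 39 − 6 = 33 above the floor 6.
The sum exceeds the floor total 102 by 77, so at most ⌊77/33⌋ = 2 exceed 38, and at least 15 are ≤ 38.
Exactly 15 works: 15 values at 6 and 2 at 39 total 168; raise one of the low values by 11 (still ≤ 38) to hit 179.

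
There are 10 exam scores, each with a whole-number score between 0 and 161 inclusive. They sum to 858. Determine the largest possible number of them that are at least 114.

With k values at 114 or above and the rest at least 0, the sum is at least 0 + 114k.
Since the sum is 858, we need 114k ≤ 858, i.e. k ≤ 7.
k = 7 is achieved by 7 values at 114 and 3 at 0, total 798; add 60 to one value (staying below 114) to reach 858.

7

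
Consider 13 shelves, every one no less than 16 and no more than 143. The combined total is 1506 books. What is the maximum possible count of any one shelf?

143

To make one shelf as large as possible, make the other 12 as small as possible.
The other 12 contribute at least 12 × 16 = 192, leaving at most 1506 − 192 = 1314.
But each shelf is capped at 143, so the maximum is 143.
Achievable: one at 143 and the other 12 totalling 1363, which fits since 12 × 16 ≤ 1363 ≤ 12 × 143.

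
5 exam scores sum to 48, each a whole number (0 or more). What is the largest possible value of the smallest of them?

The 5 values sum to 48, so their minimum is at most ⌊48/5⌋ = 9.
Achievable: 2 of them at 9 and 3 at 10 total 48.

9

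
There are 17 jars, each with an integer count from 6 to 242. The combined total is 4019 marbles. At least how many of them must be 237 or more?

Suppose at most 17 − j of them reach 237; then j values are ≤ 236 and the rest ≤ 242.
The total is then ≤ 236·j + 242·(17 − j) = 4114 − 6j. For this to be ≥ 4019 we need j ≤ 15, so at least 17 − 15 = 2 must reach 237.
Exactly 2 works: 2 values at 242 and 15 at 236 total 4024; lower one of the high values by 5 (still ≥ 237) to hit 4019.

2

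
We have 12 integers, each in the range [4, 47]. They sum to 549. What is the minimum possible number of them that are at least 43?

9

If only k of them are at least 43, the other 12 − k are at most 42, so the total is at most k·47 + (12 − k)·42.
This must reach 549, so k·47 + (12 − k)·42 ≥ 549, giving k ≥ 9.
Exactly 9 works: 9 values at 47 and 3 at 42 total 549.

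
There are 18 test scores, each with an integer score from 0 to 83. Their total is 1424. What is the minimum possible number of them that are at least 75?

11

Suppose at most 18 − j of them reach 75; then j values are ≤ 74 and the rest ≤ 83.
The total is then ≤ 74·j + 83·(18 − j) = 1494 − 9j. For this to be ≥ 1424 we need j ≤ 7, so at least 18 − 7 = 11 must reach 75.
Exactly 11 works: 11 values at 83 and 7 at 74 total 1431; lower one of the high values by 7 (still ≥ 75) to hit 1424.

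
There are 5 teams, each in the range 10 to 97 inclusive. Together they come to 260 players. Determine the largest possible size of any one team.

Maximizing one value means minimizing the remaining 4.
The other 4 contribute at least 4 × 10 = 40, leaving at most 260 − 40 = 220.
But each team is capped at 97, so the maximum is 97.
Achievable: one at 97 and the other 4 totalling 163, which fits since 4 × 10 ≤ 163 ≤ 4 × 97.

97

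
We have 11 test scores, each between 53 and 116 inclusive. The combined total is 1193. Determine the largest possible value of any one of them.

To make one score as large as possible, make the other 10 as small as possible.
The other 10 contribute at least 10 × 53 = 530, leaving at most 1193 − 530 = 663.
But each score is capped at 116, so the maximum is 116.
Achievable: one at 116 and the other 10 totalling 1077, which fits since 10 × 53 ≤ 1077 ≤ 10 × 116.

116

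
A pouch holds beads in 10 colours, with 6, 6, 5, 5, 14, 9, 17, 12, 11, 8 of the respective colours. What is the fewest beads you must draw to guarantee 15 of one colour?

91

In the worst case you take as many as possible of each colour without reaching 15: 6 + 6 + 5 + 5 + 14 + 9 + 14 + 12 + 11 + 8 = 90.
The next one must give 15 of some colour, so 90 + 1 = 91.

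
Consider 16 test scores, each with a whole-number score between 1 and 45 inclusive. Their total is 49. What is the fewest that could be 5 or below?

10

If only k of them are at most 5, the other 16 − k are at least 6, so the total is at least (16 − k)·6 + k·1.
This is ≤ 49, so (16 − k)·6 + 1k ≤ 49, which gives k ≥ 10.
Exactly 10 works: 10 values at 1 and 6 at 6 total 46; raise one of the low values by 3 (still ≤ 5) to hit 49.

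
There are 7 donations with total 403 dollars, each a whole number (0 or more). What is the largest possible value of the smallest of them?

57

The average is 403/7 < 58, so some value is ≤ 57.
Taking 3 copies of 57 and 4 copies of 58 gives exactly 403, so 57 is attained.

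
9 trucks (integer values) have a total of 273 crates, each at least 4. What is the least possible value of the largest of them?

The 9 values sum to 273, so their maximum is at least ⌈273/9⌉ = 31.
Achievable: 3 of them at 31 and 6 at 30 total 273.

31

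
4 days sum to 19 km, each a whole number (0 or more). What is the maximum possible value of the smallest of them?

The average is 19/4 < 5, so some value is ≤ 4.
Equality holds with 1 value of 4 and 3 values of 5.

4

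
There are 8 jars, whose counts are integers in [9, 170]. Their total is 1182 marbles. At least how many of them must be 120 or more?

Each value short of 120 is at most 119, costing at least 170 − 119 = 51 against the maximum total of 1360.
We can afford to lose at most 1360 − 1182 = 178, so at most ⌊178/51⌋ = 3 fall short, and at least 5 are ≥ 120.
Exactly 5 works: 5 values at 170 and 3 at 119 total 1207; lower one of the high values by 25 (still ≥ 120) to hit 1182.

5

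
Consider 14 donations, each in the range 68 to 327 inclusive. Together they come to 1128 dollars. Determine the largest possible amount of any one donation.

244

To make one donation as large as possible, make the other 13 as small as possible.
The other 13 contribute at least 13 × 68 = 884, leaving at most 1128 − 884 = 244.
Since 244 ≤ 327, this is achievable: one at 244 and 13 at 68.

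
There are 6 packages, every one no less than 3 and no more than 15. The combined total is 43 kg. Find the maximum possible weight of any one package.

15

To make one package as large as possible, make the other 5 as small as possible.
The other 5 contribute at least 5 × 3 = 15, leaving at most 43 − 15 = 28.
But each package is capped at 15, so the maximum is 15.
Achievable: one at 15 and the other 5 totalling 28, which fits since 5 × 3 ≤ 28 ≤ 5 × 15.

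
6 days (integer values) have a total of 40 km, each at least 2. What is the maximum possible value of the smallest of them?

6

The 6 values sum to 40, so their minimum is at most ⌊40/6⌋ = 6.
Equality holds with 2 values of 6 and 4 values of 7.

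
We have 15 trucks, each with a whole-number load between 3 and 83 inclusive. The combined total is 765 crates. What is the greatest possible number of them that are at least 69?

10

If k of the values are ≥ 69, the total is ≥ 69k + 3(15 − k).
Setting 69k + 3(15 − k) ≤ 765 gives 66k ≤ 720, so k ≤ 10.
k = 10 is achieved by 10 values at 69 and 5 at 3, total 705; add 60 to one value (staying below 69) to reach 765.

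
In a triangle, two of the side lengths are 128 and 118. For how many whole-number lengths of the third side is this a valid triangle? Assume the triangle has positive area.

The triangle inequality gives |128 − 118| < c < 128 + 118, i.e. 10 < c < 246.
So c can be any integer from 11 to 245: 235 values.

235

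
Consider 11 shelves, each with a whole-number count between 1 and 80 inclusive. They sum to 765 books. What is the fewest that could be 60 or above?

6

Each value short of 60 is at most 59, costing at least 80 − 59 = 21 against the maximum total of 880.
We can afford to lose at most 880 − 765 = 115, so at most ⌊115/21⌋ = 5 fall short, and at least 6 are ≥ 60.
Exactly 6 works: 6 values at 80 and 5 at 59 total 775; lower one of the high values by 10 (still ≥ 60) to hit 765.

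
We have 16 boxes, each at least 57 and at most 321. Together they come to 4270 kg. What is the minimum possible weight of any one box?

57

To make one box as small as possible, make the other 15 as large as possible.
The other 15 can take up 15 × 321 = 4815 ≥ 4270 − 57, so one box can sit at its floor of 57.
Achievable: one at 57 and the other 15 totalling 4213, which fits since 15 × 57 ≤ 4213 ≤ 15 × 321.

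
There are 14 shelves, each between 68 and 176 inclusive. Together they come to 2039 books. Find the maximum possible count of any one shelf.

To make one shelf as large as possible, make the other 13 as small as possible.
The other 13 contribute at least 13 × 68 = 884, leaving at most 2039 − 884 = 1155.
But each shelf is capped at 176, so the maximum is 176.
Achievable: one at 176 and the other 13 totalling 1863, which fits since 13 × 68 ≤ 1863 ≤ 13 × 176.

176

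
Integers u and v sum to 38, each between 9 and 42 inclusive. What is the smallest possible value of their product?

261

For a fixed sum, uv is smallest when u and v are as far apart as possible.
The extreme feasible split is u = 9, v = 29, giving uv = 261.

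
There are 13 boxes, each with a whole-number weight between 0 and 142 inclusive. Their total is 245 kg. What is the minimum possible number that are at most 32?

If only k of them are at most 32, the other 13 − k are at least 33, so the total is at least (13 − k)·33 + k·0.
This is ≤ 245, so (13 − k)·33 + 0k ≤ 245, which gives k ≥ 6.
Exactly 6 works: 6 values at 0 and 7 at 33 total 231; raise one of the low values by 14 (still ≤ 32) to hit 245.

6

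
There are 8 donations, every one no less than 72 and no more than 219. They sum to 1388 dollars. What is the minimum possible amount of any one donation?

72

To make one donation as small as possible, make the other 7 as large as possible.
The other 7 can take up 7 × 219 = 1533 ≥ 1388 − 72, so one donation can sit at its floor of 72.
Achievable: one at 72 and the other 7 totalling 1316, which fits since 7 × 72 ≤ 1316 ≤ 7 × 219.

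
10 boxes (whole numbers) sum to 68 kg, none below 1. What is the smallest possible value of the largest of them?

7

Some value must be at least ⌈68/10⌉ = 7, since 10 × 6 = 60 < 68.
Equality holds with 8 values of 7 and 2 values of 6.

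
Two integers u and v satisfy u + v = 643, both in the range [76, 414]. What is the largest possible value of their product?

For a fixed sum, the product uv is largest when u and v are as close as possible.
Taking u = 321 and v = 322 (both in [76, 414]) gives uv = 103362.

103362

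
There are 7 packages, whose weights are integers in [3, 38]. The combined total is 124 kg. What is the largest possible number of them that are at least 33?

3

Suppose k of them are at least 33. Those contribute at least 33 each and the other 7 − k at least 3 each.
So the total is at least 33k + 3(7 − k) = 21 + 30k. This must be ≤ 124, giving k ≤ 3.
k = 3 is achieved by 3 values at 33 and 4 at 3, total 111; add 13 to one value (staying below 33) to reach 124.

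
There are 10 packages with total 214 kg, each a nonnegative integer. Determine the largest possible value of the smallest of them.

21

If every one of the 10 were at least 22, the total would be at least 10 × 22 = 220 > 214.
Equality holds with 6 values of 21 and 4 values of 22.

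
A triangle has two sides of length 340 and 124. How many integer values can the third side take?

The triangle inequality gives |340 − 124| < c < 340 + 124, i.e. 216 < c < 464.
So c can be any integer from 217 to 463: 247 values.

247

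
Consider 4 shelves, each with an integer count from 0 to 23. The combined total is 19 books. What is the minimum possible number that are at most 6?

Each value above 6 is at least 7, contributing at least 7 − 0 = 7 above the floor 0.
The sum exceeds the floor total 0 by 19, so at most ⌊19/7⌋ = 2 exceed 6, and at least 2 are ≤ 6.
Exactly 2 works: 2 values at 0 and 2 at 7 total 14; raise one of the low values by 5 (still ≤ 6) to hit 19.

2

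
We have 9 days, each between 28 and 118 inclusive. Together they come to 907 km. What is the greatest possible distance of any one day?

118

Maximizing one value means minimizing the remaining 8.
The other 8 contribute at least 8 × 28 = 224, leaving at most 907 − 224 = 683.
But each day is capped at 118, so the maximum is 118.
Achievable: one at 118 and the other 8 totalling 789, which fits since 8 × 28 ≤ 789 ≤ 8 × 118.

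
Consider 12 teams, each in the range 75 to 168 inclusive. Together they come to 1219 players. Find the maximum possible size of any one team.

Maximizing one value means minimizing the remaining 11.
The other 11 contribute at least 11 × 75 = 825, leaving at most 1219 − 825 = 394.
But each team is capped at 168, so the maximum is 168.
Achievable: one at 168 and the other 11 totalling 1051, which fits since 11 × 75 ≤ 1051 ≤ 11 × 168.

168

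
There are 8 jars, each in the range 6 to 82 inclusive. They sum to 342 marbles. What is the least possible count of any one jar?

6

Minimizing one value means maximizing the remaining 7.
The other 7 can take up 7 × 82 = 574 ≥ 342 − 6, so one jar can sit at its floor of 6.
Achievable: one at 6 and the other 7 totalling 336, which fits since 7 × 6 ≤ 336 ≤ 7 × 82.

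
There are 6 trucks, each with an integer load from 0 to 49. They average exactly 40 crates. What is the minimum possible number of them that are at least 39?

2

The total is 6 × 40 = 240.
Each value short of 39 is at most 38, costing at least 49 − 38 = 11 against the maximum total of 294.
We can afford to lose at most 294 − 240 = 54, so at most ⌊54/11⌋ = 4 fall short, and at least 2 are ≥ 39.
Exactly 2 works: 2 values at 49 and 4 at 38 total 250; lower one of the high values by 10 (still ≥ 39) to hit 240.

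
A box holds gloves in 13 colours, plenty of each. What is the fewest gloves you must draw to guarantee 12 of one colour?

In the worst case you draw 11 of each of the 13 colours: 13 × 11 = 143.
One more forces 12 of some colour, so 143 + 1 = 144.

144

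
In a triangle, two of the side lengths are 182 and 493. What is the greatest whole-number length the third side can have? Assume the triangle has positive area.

674

The third side must be less than 182 + 493 = 675.
The largest integer below 675 is 674.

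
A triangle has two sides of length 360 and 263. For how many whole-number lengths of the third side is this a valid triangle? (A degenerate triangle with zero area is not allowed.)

The triangle inequality gives |360 − 263| < c < 360 + 263, i.e. 97 < c < 623.
So c can be any integer from 98 to 622: 525 values.

525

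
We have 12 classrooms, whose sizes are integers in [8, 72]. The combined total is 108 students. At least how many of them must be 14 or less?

Let j be the number exceeding 14. Then the total is ≥ 15·j + 8·(12 − j) = 96 + 7j.
So 7j ≤ 12 and j ≤ 1; hence at least 12 − 1 = 11 are ≤ 14.
Exactly 11 works: 11 values at 8 and 1 at 15 total 103; raise one of the low values by 5 (still ≤ 14) to hit 108.

11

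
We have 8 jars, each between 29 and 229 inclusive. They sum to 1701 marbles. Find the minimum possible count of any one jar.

98

Minimizing one value means maximizing the remaining 7.
The other 7 contribute at most 7 × 229 = 1603, leaving at least 1701 − 1603 = 98.
Since 98 ≥ 29, this is achievable: one at 98 and 7 at 229.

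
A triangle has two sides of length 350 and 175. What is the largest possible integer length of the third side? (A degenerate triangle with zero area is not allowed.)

524

The third side must be less than 350 + 175 = 525.
The largest integer below 525 is 524.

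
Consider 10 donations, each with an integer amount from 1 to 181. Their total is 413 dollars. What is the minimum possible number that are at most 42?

Each value above 42 is at least 43, contributing at least 43 − 1 = 42 above the floor 1.
The sum exceeds the floor total 10 by 403, so at most ⌊403/42⌋ = 9 exceed 42, and at least 1 are ≤ 42.
Exactly 1 works: 1 value at 1 and 9 at 43 total 388; raise one of the low values by 25 (still ≤ 42) to hit 413.

1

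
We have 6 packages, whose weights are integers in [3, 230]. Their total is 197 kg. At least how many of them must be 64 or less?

4

If only k of them are at most 64, the other 6 − k are at least 65, so the total is at least (6 − k)·65 + k·3.
This is ≤ 197, so (6 − k)·65 + 3k ≤ 197, which gives k ≥ 4.
Exactly 4 works: 4 values at 3 and 2 at 65 total 142; raise one of the low values by 55 (still ≤ 64) to hit 197.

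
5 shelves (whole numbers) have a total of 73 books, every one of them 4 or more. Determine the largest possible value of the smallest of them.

14

The average is 73/5 < 15, so some value is ≤ 14.
Equality holds with 2 values of 14 and 3 values of 15.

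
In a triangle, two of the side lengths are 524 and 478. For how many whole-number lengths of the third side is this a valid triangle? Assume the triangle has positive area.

The triangle inequality gives |524 − 478| < c < 524 + 478, i.e. 46 < c < 1002.
So c can be any integer from 47 to 1001: 955 values.

955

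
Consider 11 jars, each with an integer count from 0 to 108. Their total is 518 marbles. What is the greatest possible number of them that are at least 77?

6

With k values at 77 or above and the rest at least 0, the sum is at least 0 + 77k.
Since the sum is 518, we need 77k ≤ 518, i.e. k ≤ 6.
k = 6 is achieved by 6 values at 77 and 5 at 0, total 462; add 56 to one value (staying below 77) to reach 518.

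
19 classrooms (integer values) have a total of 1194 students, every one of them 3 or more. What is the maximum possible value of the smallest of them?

62

The 19 values sum to 1194, so their minimum is at most ⌊1194/19⌋ = 62.
Equality holds with 3 values of 62 and 16 values of 63.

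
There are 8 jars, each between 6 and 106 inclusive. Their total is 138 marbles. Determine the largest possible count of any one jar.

96

Maximizing one value means minimizing the remaining 7.
The other 7 contribute at least 7 × 6 = 42, leaving at most 138 − 42 = 96.
Since 96 ≤ 106, this is achievable: one at 96 and 7 at 6.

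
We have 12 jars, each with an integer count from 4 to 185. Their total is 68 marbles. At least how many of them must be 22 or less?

If only k of them are at most 22, the other 12 − k are at least 23, so the total is at least (12 − k)·23 + k·4.
This is ≤ 68, so (12 − k)·23 + 4k ≤ 68, which gives k ≥ 11.
Exactly 11 works: 11 values at 4 and 1 at 23 total 67; raise one of the low values by 1 (still ≤ 22) to hit 68.

11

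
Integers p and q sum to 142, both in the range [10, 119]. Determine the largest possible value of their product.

5041

For a fixed sum, the product pq is largest when p and q are as close as possible.
Taking p = 71 and q = 71 (both in [10, 119]) gives pq = 5041.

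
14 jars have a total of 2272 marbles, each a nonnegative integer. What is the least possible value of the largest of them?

163

The 14 values sum to 2272, so their maximum is at least ⌈2272/14⌉ = 163.
Equality holds with 4 values of 163 and 10 values of 162.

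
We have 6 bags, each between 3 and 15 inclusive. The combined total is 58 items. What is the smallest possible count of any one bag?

To make one bag as small as possible, make the other 5 as large as possible.
The other 5 can take up 5 × 15 = 75 ≥ 58 − 3, so one bag can sit at its floor of 3.
Achievable: one at 3 and the other 5 totalling 55, which fits since 5 × 3 ≤ 55 ≤ 5 × 15.

3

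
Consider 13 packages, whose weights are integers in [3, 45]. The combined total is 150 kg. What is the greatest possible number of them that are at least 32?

If k of the values are ≥ 32, the total is ≥ 32k + 3(13 − k).
Setting 32k + 3(13 − k) ≤ 150 gives 29k ≤ 111, so k ≤ 3.
k = 3 is achieved by 3 values at 32 and 10 at 3, total 126; add 24 to one value (staying below 32) to reach 150.

3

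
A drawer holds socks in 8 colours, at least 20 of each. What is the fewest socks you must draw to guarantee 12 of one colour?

In the worst case you draw 11 of each of the 8 colours: 8 × 11 = 88.
One more forces 12 of some colour, so 88 + 1 = 89.

89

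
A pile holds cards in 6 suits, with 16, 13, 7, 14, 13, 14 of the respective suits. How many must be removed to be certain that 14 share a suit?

In the worst case you take as many as possible of each suit without reaching 14: 13 + 13 + 7 + 13 + 13 + 13 = 72.
The next one must give 14 of some suit, so 72 + 1 = 73.

73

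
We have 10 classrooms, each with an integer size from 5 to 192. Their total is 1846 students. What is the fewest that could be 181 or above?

4

Each value short of 181 is at most 180, costing at least 192 − 180 = 12 against the maximum total of 1920.
We can afford to lose at most 1920 − 1846 = 74, so at most ⌊74/12⌋ = 6 fall short, and at least 4 are ≥ 181.
Exactly 4 works: 4 values at 192 and 6 at 180 total 1848; lower one of the high values by 2 (still ≥ 181) to hit 1846.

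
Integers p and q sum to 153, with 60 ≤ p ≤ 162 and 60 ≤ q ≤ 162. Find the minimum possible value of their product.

pq = p(153 − p) is concave in p, so over [60, 93] it is minimized at an endpoint.
At the endpoint p = 60, q = 153 − 60 = 93, so pq = 60 × 93 = 5580.

5580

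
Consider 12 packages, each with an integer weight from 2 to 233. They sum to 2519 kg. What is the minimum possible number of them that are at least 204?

Each value short of 204 is at most 203, costing at least 233 − 203 = 30 against the maximum total of 2796.
We can afford to lose at most 2796 − 2519 = 277, so at most ⌊277/30⌋ = 9 fall short, and at least 3 are ≥ 204.
Exactly 3 works: 3 values at 233 and 9 at 203 total 2526; lower one of the high values by 7 (still ≥ 204) to hit 2519.

3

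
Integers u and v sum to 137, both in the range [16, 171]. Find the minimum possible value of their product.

Since u + v is fixed, pushing one of them to its bound minimizes the product.
The extreme feasible split is u = 16, v = 121, giving uv = 1936.

1936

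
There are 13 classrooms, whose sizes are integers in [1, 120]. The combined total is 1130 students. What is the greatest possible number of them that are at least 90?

12

With k values at 90 or above and the rest at least 1, the sum is at least 13 + 89k.
Since the sum is 1130, we need 89k ≤ 1117, i.e. k ≤ 12.
k = 12 is achieved by 12 values at 90 and 1 at 1, total 1081; add 49 to one value (staying below 90) to reach 1130.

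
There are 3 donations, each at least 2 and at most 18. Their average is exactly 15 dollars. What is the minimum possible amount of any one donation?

9

Minimizing one value means maximizing the remaining 2.
The total is 3 × 15 = 45.
The other 2 contribute at most 2 × 18 = 36, leaving at least 45 − 36 = 9.
Since 9 ≥ 2, this is achievable: one at 9 and 2 at 18.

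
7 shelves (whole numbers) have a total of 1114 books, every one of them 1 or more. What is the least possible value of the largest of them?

160

The 7 values sum to 1114, so their maximum is at least ⌈1114/7⌉ = 160.
Equality holds with 1 value of 160 and 6 values of 159.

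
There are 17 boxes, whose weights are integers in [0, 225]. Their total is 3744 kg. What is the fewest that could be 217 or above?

8

If only k of them are at least 217, the other 17 − k are at most 216, so the total is at most k·225 + (17 − k)·216.
This must reach 3744, so k·225 + (17 − k)·216 ≥ 3744, giving k ≥ 8.
Exactly 8 works: 8 values at 225 and 9 at 216 total 3744.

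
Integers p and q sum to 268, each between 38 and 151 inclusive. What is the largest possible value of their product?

With p + q fixed, pq peaks when the two are closest together.
Taking p = 134 and q = 134 (both in [38, 151]) gives pq = 17956.

17956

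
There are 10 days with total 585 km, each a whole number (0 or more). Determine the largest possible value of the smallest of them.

If every one of the 10 were at least 59, the total would be at least 10 × 59 = 590 > 585.
Achievable: 5 of them at 58 and 5 at 59 total 585.

58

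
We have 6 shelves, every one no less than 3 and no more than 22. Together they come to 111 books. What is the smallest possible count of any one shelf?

Minimizing one value means maximizing the remaining 5.
The other 5 can take up 5 × 22 = 110 ≥ 111 − 3, so one shelf can sit at its floor of 3.
Achievable: one at 3 and the other 5 totalling 108, which fits since 5 × 3 ≤ 108 ≤ 5 × 22.

3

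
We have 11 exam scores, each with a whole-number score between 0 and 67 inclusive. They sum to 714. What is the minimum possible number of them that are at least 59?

9

If only k of them are at least 59, the other 11 − k are at most 58, so the total is at most k·67 + (11 − k)·58.
This must reach 714, so k·67 + (11 − k)·58 ≥ 714, giving k ≥ 9.
Exactly 9 works: 9 values at 67 and 2 at 58 total 719; lower one of the high values by 5 (still ≥ 59) to hit 714.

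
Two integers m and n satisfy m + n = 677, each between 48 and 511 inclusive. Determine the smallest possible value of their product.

84826

mn = m(677 − m) is concave in m, so over [166, 511] it is minimized at an endpoint.
The extreme feasible split is m = 166, n = 511, giving mn = 84826.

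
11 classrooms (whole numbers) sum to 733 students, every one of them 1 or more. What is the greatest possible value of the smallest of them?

66

The 11 values sum to 733, so their minimum is at most ⌊733/11⌋ = 66.
Equality holds with 4 values of 66 and 7 values of 67.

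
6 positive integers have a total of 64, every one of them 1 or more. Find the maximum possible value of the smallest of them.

10

The 6 values sum to 64, so their minimum is at most ⌊64/6⌋ = 10.
Equality holds with 2 values of 10 and 4 values of 11.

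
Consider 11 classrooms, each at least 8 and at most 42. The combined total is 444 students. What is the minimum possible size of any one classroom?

Minimizing one value means maximizing the remaining 10.
The other 10 contribute at most 10 × 42 = 420, leaving at least 444 − 420 = 24.
Since 24 ≥ 8, this is achievable: one at 24 and 10 at 42.

24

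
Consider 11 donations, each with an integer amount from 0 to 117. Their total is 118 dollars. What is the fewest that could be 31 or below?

Let j be the number exceeding 31. Then the total is ≥ 32·j + 0·(11 − j) = 0 + 32j.
So 32j ≤ 118 and j ≤ 3; hence at least 11 − 3 = 8 are ≤ 31.
Exactly 8 works: 8 values at 0 and 3 at 32 total 96; raise one of the low values by 22 (still ≤ 31) to hit 118.

8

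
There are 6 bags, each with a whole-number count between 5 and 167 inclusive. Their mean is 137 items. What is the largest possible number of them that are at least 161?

The total is 6 × 137 = 822.
If k of the values are ≥ 161, the total is ≥ 161k + 5(6 − k).
Setting 161k + 5(6 − k) ≤ 822 gives 156k ≤ 792, so k ≤ 5.
k = 5 is achieved by 5 values at 161 and 1 at 5, total 810; add 12 to one value (staying below 161) to reach 822.

5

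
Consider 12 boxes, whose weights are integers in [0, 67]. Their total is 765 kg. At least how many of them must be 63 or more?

5

Each value short of 63 is at most 62, costing at least 67 − 62 = 5 against the maximum total of 804.
We can afford to lose at most 804 − 765 = 39, so at most ⌊39/5⌋ = 7 fall short, and at least 5 are ≥ 63.
Exactly 5 works: 5 values at 67 and 7 at 62 total 769; lower one of the high values by 4 (still ≥ 63) to hit 765.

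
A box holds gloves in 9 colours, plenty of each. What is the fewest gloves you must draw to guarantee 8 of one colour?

You could draw 7 of every colour without reaching 8 of any — 63 in all.
One more forces 8 of some colour, so 63 + 1 = 64.

64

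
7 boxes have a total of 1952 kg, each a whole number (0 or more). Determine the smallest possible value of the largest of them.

279

The 7 values sum to 1952, so their maximum is at least ⌈1952/7⌉ = 279.
Taking 1 copy of 278 and 6 copies of 279 gives exactly 1952, so 279 is attained.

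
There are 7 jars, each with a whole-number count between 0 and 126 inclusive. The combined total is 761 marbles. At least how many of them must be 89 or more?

If only k of them are at least 89, the other 7 − k are at most 88, so the total is at most k·126 + (7 − k)·88.
This must reach 761, so k·126 + (7 − k)·88 ≥ 761, giving k ≥ 4.
Exactly 4 works: 4 values at 126 and 3 at 88 total 768; lower one of the high values by 7 (still ≥ 89) to hit 761.

4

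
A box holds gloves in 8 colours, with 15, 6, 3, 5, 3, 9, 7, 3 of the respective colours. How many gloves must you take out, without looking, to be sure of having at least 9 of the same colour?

44

In the worst case you take as many as possible of each colour without reaching 9: 8 + 6 + 3 + 5 + 3 + 8 + 7 + 3 = 43.
The next one must give 9 of some colour, so 43 + 1 = 44.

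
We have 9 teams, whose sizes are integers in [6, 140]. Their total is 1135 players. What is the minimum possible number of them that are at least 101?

6

Each value short of 101 is at most 100, costing at least 140 − 100 = 40 against the maximum total of 1260.
We can afford to lose at most 1260 − 1135 = 125, so at most ⌊125/40⌋ = 3 fall short, and at least 6 are ≥ 101.
Exactly 6 works: 6 values at 140 and 3 at 100 total 1140; lower one of the high values by 5 (still ≥ 101) to hit 1135.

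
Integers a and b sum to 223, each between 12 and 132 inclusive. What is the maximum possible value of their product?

ab = a(223 − a) is maximized when a is as near 223/2 as the bounds allow.
Taking a = 111 and b = 112 (both in [12, 132]) gives ab = 12432.

12432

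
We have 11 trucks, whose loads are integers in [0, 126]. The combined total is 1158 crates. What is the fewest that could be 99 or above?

Suppose at most 11 − j of them reach 99; then j values are ≤ 98 and the rest ≤ 126.
The total is then ≤ 98·j + 126·(11 − j) = 1386 − 28j. For this to be ≥ 1158 we need j ≤ 8, so at least 11 − 8 = 3 must reach 99.
Exactly 3 works: 3 values at 126 and 8 at 98 total 1162; lower one of the high values by 4 (still ≥ 99) to hit 1158.

3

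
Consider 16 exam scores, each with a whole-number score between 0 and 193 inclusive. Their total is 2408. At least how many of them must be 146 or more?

2

Suppose at most 16 − j of them reach 146; then j values are ≤ 145 and the rest ≤ 193.
The total is then ≤ 145·j + 193·(16 − j) = 3088 − 48j. For this to be ≥ 2408 we need j ≤ 14, so at least 16 − 14 = 2 must reach 146.
Exactly 2 works: 2 values at 193 and 14 at 145 total 2416; lower one of the high values by 8 (still ≥ 146) to hit 2408.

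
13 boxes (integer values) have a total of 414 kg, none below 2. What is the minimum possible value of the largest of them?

32

The 13 values sum to 414, so their maximum is at least ⌈414/13⌉ = 32.
Equality holds with 11 values of 32 and 2 values of 31.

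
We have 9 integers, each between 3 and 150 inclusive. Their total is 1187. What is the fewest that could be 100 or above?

6

Suppose at most 9 − j of them reach 100; then j values are ≤ 99 and the rest ≤ 150.
The total is then ≤ 99·j + 150·(9 − j) = 1350 − 51j. For this to be ≥ 1187 we need j ≤ 3, so at least 9 − 3 = 6 must reach 100.
Exactly 6 works: 6 values at 150 and 3 at 99 total 1197; lower one of the high values by 10 (still ≥ 100) to hit 1187.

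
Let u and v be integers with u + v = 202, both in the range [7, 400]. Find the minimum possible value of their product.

Since u + v is fixed, pushing one of them to its bound minimizes the product.
The extreme feasible split is u = 7, v = 195, giving uv = 1365.

1365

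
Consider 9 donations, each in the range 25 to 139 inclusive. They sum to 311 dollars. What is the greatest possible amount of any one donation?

111

To make one donation as large as possible, make the other 8 as small as possible.
The other 8 contribute at least 8 × 25 = 200, leaving at most 311 − 200 = 111.
Since 111 ≤ 139, this is achievable: one at 111 and 8 at 25.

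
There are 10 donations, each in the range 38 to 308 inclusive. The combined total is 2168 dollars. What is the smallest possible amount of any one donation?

To make one donation as small as possible, make the other 9 as large as possible.
The other 9 can take up 9 × 308 = 2772 ≥ 2168 − 38, so one donation can sit at its floor of 38.
Achievable: one at 38 and the other 9 totalling 2130, which fits since 9 × 38 ≤ 2130 ≤ 9 × 308.

38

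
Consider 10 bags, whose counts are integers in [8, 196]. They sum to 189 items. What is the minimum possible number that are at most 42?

Each value above 42 is at least 43, contributing at least 43 − 8 = 35 above the floor 8.
The sum exceeds the floor total 80 by 109, so at most ⌊109/35⌋ = 3 exceed 42, and at least 7 are ≤ 42.
Exactly 7 works: 7 values at 8 and 3 at 43 total 185; raise one of the low values by 4 (still ≤ 42) to hit 189.

7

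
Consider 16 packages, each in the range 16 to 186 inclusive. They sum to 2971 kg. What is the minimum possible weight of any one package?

To make one package as small as possible, make the other 15 as large as possible.
The other 15 contribute at most 15 × 186 = 2790, leaving at least 2971 − 2790 = 181.
Since 181 ≥ 16, this is achievable: one at 181 and 15 at 186.

181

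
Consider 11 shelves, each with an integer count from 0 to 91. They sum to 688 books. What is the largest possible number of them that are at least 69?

Suppose k of them are at least 69. Those contribute at least 69 each and the other 11 − k at least 0 each.
So the total is at least 69k + 0(11 − k) = 0 + 69k. This must be ≤ 688, giving k ≤ 9.
k = 9 is achieved by 9 values at 69 and 2 at 0, total 621; add 67 to one value (staying below 69) to reach 688.

9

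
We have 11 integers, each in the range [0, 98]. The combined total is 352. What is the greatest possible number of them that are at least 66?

With k values at 66 or above and the rest at least 0, the sum is at least 0 + 66k.
Since the sum is 352, we need 66k ≤ 352, i.e. k ≤ 5.
k = 5 is achieved by 5 values at 66 and 6 at 0, total 330; add 22 to one value (staying below 66) to reach 352.

5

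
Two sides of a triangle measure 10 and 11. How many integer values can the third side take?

The triangle inequality gives |10 − 11| < c < 10 + 11, i.e. 1 < c < 21.
So c can be any integer from 2 to 20: 19 values.

19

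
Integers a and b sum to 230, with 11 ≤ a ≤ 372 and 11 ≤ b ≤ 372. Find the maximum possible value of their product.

For a fixed sum, the product ab is largest when a and b are as close as possible.
Taking a = 115 and b = 115 (both in [11, 372]) gives ab = 13225.

13225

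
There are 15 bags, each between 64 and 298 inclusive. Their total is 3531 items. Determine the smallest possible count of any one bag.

To make one bag as small as possible, make the other 14 as large as possible.
The other 14 can take up 14 × 298 = 4172 ≥ 3531 − 64, so one bag can sit at its floor of 64.
Achievable: one at 64 and the other 14 totalling 3467, which fits since 14 × 64 ≤ 3467 ≤ 14 × 298.

64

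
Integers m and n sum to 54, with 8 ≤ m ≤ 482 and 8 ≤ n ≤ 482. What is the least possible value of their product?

mn = m(54 − m) is concave in m, so over [8, 46] it is minimized at an endpoint.
At the endpoint m = 8, n = 54 − 8 = 46, so mn = 8 × 46 = 368.

368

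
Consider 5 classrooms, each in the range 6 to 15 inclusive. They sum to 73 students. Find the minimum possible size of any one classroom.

13

To make one classroom as small as possible, make the other 4 as large as possible.
The other 4 contribute at most 4 × 15 = 60, leaving at least 73 − 60 = 13.
Since 13 ≥ 6, this is achievable: one at 13 and 4 at 15.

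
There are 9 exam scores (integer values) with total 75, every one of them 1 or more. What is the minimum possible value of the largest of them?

9

If every one of the 9 were at most 8, the total would be at most 9 × 8 = 72 < 75.
Taking 6 copies of 8 and 3 copies of 9 gives exactly 75, so 9 is attained.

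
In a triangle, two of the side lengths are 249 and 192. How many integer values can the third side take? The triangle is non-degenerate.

The triangle inequality gives |249 − 192| < c < 249 + 192, i.e. 57 < c < 441.
So c can be any integer from 58 to 440: 383 values.

383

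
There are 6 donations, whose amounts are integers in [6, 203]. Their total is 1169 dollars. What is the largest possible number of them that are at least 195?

If k of the values are ≥ 195, the total is ≥ 195k + 6(6 − k).
Setting 195k + 6(6 − k) ≤ 1169 gives 189k ≤ 1133, so k ≤ 5.
k = 5 is achieved by 5 values at 195 and 1 at 6, total 981; add 188 to one value (staying below 195) to reach 1169.

5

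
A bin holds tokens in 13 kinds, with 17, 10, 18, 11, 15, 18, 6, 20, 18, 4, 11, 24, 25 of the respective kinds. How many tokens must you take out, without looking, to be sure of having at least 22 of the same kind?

191

In the worst case you take as many as possible of each kind without reaching 22: 17 + 10 + 18 + 11 + 15 + 18 + 6 + 20 + 18 + 4 + 11 + 21 + 21 = 190.
The next one must give 22 of some kind, so 190 + 1 = 191.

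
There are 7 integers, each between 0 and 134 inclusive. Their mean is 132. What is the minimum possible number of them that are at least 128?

5

The total is 7 × 132 = 924.
Each value short of 128 is at most 127, costing at least 134 − 127 = 7 against the maximum total of 938.
We can afford to lose at most 938 − 924 = 14, so at most ⌊14/7⌋ = 2 fall short, and at least 5 are ≥ 128.
Exactly 5 works: 5 values at 134 and 2 at 127 total 924.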